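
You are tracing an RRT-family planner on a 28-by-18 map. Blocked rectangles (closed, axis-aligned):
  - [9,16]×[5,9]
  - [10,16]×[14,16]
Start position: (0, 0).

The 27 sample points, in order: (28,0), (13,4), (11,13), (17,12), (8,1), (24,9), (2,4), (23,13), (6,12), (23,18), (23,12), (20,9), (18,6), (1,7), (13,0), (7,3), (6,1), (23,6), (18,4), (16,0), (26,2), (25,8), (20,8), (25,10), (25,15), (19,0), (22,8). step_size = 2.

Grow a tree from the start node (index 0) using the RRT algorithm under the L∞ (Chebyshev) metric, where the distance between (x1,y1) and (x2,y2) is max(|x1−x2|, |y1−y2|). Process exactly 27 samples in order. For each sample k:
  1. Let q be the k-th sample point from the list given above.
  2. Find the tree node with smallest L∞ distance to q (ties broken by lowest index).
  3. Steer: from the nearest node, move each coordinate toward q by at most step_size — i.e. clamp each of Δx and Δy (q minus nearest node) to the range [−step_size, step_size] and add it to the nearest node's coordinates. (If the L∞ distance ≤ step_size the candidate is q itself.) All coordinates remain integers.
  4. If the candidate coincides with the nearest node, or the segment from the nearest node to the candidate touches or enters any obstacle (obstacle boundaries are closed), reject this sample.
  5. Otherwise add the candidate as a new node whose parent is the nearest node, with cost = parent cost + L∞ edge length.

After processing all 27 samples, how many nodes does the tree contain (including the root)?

Node count: 21

1. q=(28,0) nearest=0 d=28 new=(2,0) → add node 1 parent=0 cost=2
2. q=(13,4) nearest=1 d=11 new=(4,2) → add node 2 parent=1 cost=4
3. q=(11,13) nearest=2 d=11 new=(6,4) → add node 3 parent=2 cost=6
4. q=(17,12) nearest=3 d=11 new=(8,6) → add node 4 parent=3 cost=8
5. q=(8,1) nearest=3 d=3 new=(8,2) → add node 5 parent=3 cost=8
6. q=(24,9) nearest=4 d=16 new=(10,8) → blocked by [9,16]×[5,9], reject
7. q=(2,4) nearest=2 d=2 new=(2,4) → add node 6 parent=2 cost=6
8. q=(23,13) nearest=4 d=15 new=(10,8) → blocked by [9,16]×[5,9], reject
9. q=(6,12) nearest=4 d=6 new=(6,8) → add node 7 parent=4 cost=10
10. q=(23,18) nearest=4 d=15 new=(10,8) → blocked by [9,16]×[5,9], reject
11. q=(23,12) nearest=4 d=15 new=(10,8) → blocked by [9,16]×[5,9], reject
12. q=(20,9) nearest=4 d=12 new=(10,8) → blocked by [9,16]×[5,9], reject
13. q=(18,6) nearest=4 d=10 new=(10,6) → blocked by [9,16]×[5,9], reject
14. q=(1,7) nearest=6 d=3 new=(1,6) → add node 8 parent=6 cost=8
15. q=(13,0) nearest=5 d=5 new=(10,0) → add node 9 parent=5 cost=10
16. q=(7,3) nearest=3 d=1 new=(7,3) → add node 10 parent=3 cost=7
17. q=(6,1) nearest=2 d=2 new=(6,1) → add node 11 parent=2 cost=6
18. q=(23,6) nearest=9 d=13 new=(12,2) → add node 12 parent=9 cost=12
19. q=(18,4) nearest=12 d=6 new=(14,4) → add node 13 parent=12 cost=14
20. q=(16,0) nearest=12 d=4 new=(14,0) → add node 14 parent=12 cost=14
21. q=(26,2) nearest=13 d=12 new=(16,2) → add node 15 parent=13 cost=16
22. q=(25,8) nearest=15 d=9 new=(18,4) → add node 16 parent=15 cost=18
23. q=(20,8) nearest=16 d=4 new=(20,6) → add node 17 parent=16 cost=20
24. q=(25,10) nearest=17 d=5 new=(22,8) → add node 18 parent=17 cost=22
25. q=(25,15) nearest=18 d=7 new=(24,10) → add node 19 parent=18 cost=24
26. q=(19,0) nearest=15 d=3 new=(18,0) → add node 20 parent=15 cost=18
27. q=(22,8) nearest=18 d=0 → coincident, reject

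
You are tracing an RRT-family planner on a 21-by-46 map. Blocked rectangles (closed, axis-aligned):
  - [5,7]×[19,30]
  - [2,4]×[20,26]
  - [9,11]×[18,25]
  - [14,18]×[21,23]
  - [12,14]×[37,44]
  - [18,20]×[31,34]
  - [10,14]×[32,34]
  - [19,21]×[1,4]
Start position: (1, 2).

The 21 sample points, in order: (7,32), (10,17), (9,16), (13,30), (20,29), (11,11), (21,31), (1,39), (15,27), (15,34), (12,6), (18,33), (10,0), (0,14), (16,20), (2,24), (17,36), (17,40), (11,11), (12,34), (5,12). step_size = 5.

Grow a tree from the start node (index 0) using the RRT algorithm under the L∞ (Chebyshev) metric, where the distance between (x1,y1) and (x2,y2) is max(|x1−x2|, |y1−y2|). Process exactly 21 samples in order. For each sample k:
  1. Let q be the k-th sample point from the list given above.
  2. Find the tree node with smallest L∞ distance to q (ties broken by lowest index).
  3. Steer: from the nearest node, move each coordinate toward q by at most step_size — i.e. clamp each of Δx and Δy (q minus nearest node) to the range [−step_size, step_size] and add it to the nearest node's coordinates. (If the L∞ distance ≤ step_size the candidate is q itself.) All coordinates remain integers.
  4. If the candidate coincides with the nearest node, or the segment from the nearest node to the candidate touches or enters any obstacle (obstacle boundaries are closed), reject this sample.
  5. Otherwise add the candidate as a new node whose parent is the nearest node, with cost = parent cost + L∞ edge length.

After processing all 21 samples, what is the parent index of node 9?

Parent of node 9: 8

1. q=(7,32) nearest=0 d=30 new=(6,7) → add node 1 parent=0 cost=5
2. q=(10,17) nearest=1 d=10 new=(10,12) → add node 2 parent=1 cost=10
3. q=(9,16) nearest=2 d=4 new=(9,16) → add node 3 parent=2 cost=14
4. q=(13,30) nearest=3 d=14 new=(13,21) → blocked by [9,11]×[18,25], reject
5. q=(20,29) nearest=3 d=13 new=(14,21) → blocked by [9,11]×[18,25], reject
6. q=(11,11) nearest=2 d=1 new=(11,11) → add node 4 parent=2 cost=11
7. q=(21,31) nearest=3 d=15 new=(14,21) → blocked by [9,11]×[18,25], reject
8. q=(1,39) nearest=3 d=23 new=(4,21) → blocked by [5,7]×[19,30], reject
9. q=(15,27) nearest=3 d=11 new=(14,21) → blocked by [9,11]×[18,25], reject
10. q=(15,34) nearest=3 d=18 new=(14,21) → blocked by [9,11]×[18,25], reject
11. q=(12,6) nearest=4 d=5 new=(12,6) → add node 5 parent=4 cost=16
12. q=(18,33) nearest=3 d=17 new=(14,21) → blocked by [9,11]×[18,25], reject
13. q=(10,0) nearest=5 d=6 new=(10,1) → add node 6 parent=5 cost=21
14. q=(0,14) nearest=1 d=7 new=(1,12) → add node 7 parent=1 cost=10
15. q=(16,20) nearest=3 d=7 new=(14,20) → add node 8 parent=3 cost=19
16. q=(2,24) nearest=3 d=8 new=(4,21) → blocked by [5,7]×[19,30], reject
17. q=(17,36) nearest=8 d=16 new=(17,25) → blocked by [14,18]×[21,23], reject
18. q=(17,40) nearest=8 d=20 new=(17,25) → blocked by [14,18]×[21,23], reject
19. q=(11,11) nearest=4 d=0 → coincident, reject
20. q=(12,34) nearest=8 d=14 new=(12,25) → add node 9 parent=8 cost=24
21. q=(5,12) nearest=3 d=4 new=(5,12) → add node 10 parent=3 cost=18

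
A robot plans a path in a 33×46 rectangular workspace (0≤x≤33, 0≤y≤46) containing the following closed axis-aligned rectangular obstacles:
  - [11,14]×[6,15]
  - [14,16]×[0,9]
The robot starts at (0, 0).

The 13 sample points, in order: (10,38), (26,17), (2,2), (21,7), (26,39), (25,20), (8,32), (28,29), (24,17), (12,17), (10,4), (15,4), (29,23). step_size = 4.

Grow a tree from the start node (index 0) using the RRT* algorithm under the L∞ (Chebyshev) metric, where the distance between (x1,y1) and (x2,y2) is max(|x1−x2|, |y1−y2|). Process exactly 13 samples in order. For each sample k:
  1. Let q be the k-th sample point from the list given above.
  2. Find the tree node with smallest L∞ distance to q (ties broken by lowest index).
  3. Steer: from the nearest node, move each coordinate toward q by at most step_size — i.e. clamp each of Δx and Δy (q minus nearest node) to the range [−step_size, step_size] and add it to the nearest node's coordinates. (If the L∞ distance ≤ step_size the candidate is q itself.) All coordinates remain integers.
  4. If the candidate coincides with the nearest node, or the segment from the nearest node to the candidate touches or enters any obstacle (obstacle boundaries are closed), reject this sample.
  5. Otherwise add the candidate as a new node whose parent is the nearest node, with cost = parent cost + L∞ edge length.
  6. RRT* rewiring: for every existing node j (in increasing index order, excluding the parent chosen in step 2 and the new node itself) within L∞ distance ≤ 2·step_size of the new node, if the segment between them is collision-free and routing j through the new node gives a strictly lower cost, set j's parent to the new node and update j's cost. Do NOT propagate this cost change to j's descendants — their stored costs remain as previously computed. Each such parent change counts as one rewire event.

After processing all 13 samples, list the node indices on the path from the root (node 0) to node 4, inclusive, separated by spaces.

1. q=(10,38) nearest=0 d=38 new=(4,4) → add node 1 parent=0 cost=4
2. q=(26,17) nearest=1 d=22 new=(8,8) → add node 2 parent=1 cost=8
3. q=(2,2) nearest=0 d=2 new=(2,2) → add node 3 parent=0 cost=2
4. q=(21,7) nearest=2 d=13 new=(12,7) → blocked by [11,14]×[6,15], reject
5. q=(26,39) nearest=2 d=31 new=(12,12) → blocked by [11,14]×[6,15], reject
6. q=(25,20) nearest=2 d=17 new=(12,12) → blocked by [11,14]×[6,15], reject
7. q=(8,32) nearest=2 d=24 new=(8,12) → add node 4 parent=2 cost=12
8. q=(28,29) nearest=4 d=20 new=(12,16) → blocked by [11,14]×[6,15], reject
9. q=(24,17) nearest=2 d=16 new=(12,12) → blocked by [11,14]×[6,15], reject
10. q=(12,17) nearest=4 d=5 new=(12,16) → blocked by [11,14]×[6,15], reject
11. q=(10,4) nearest=2 d=4 new=(10,4) → add node 5 parent=2 cost=12
12. q=(15,4) nearest=5 d=5 new=(14,4) → blocked by [14,16]×[0,9], reject
13. q=(29,23) nearest=5 d=19 new=(14,8) → blocked by [11,14]×[6,15], reject

Path: 0 1 2 4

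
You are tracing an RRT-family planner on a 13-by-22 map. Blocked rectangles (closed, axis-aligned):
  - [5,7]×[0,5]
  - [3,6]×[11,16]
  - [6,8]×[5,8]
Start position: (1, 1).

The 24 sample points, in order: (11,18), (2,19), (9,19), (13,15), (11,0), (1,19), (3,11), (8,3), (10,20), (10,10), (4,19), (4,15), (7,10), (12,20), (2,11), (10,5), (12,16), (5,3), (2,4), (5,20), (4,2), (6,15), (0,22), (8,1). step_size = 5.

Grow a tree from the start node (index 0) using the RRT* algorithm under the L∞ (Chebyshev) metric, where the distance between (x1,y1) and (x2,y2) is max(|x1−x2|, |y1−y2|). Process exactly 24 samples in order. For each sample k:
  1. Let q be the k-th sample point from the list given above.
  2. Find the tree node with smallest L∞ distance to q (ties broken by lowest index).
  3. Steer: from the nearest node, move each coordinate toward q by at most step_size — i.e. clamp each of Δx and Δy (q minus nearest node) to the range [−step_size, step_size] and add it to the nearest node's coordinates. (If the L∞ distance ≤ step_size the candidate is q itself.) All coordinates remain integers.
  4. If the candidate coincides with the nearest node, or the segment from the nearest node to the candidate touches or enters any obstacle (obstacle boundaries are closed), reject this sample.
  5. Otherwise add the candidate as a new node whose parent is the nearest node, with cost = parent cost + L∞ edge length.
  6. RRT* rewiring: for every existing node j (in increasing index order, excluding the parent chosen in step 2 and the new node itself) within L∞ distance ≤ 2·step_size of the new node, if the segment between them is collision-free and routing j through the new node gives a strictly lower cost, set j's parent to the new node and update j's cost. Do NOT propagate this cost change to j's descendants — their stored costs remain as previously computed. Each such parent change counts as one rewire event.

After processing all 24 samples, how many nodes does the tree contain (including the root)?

Node count: 17

1. q=(11,18) nearest=0 d=17 new=(6,6) → blocked by [5,7]×[0,5], reject
2. q=(2,19) nearest=0 d=18 new=(2,6) → add node 1 parent=0 cost=5
3. q=(9,19) nearest=1 d=13 new=(7,11) → add node 2 parent=1 cost=10
4. q=(13,15) nearest=2 d=6 new=(12,15) → add node 3 parent=2 cost=15
5. q=(11,0) nearest=1 d=9 new=(7,1) → blocked by [5,7]×[0,5], reject
6. q=(1,19) nearest=2 d=8 new=(2,16) → blocked by [3,6]×[11,16], reject
7. q=(3,11) nearest=2 d=4 new=(3,11) → blocked by [3,6]×[11,16], reject
8. q=(8,3) nearest=1 d=6 new=(7,3) → blocked by [5,7]×[0,5], reject
9. q=(10,20) nearest=3 d=5 new=(10,20) → add node 4 parent=3 cost=20
10. q=(10,10) nearest=2 d=3 new=(10,10) → add node 5 parent=2 cost=13
11. q=(4,19) nearest=4 d=6 new=(5,19) → add node 6 parent=4 cost=25
12. q=(4,15) nearest=2 d=4 new=(4,15) → blocked by [3,6]×[11,16], reject
13. q=(7,10) nearest=2 d=1 new=(7,10) → add node 7 parent=2 cost=11
14. q=(12,20) nearest=4 d=2 new=(12,20) → add node 8 parent=4 cost=22
15. q=(2,11) nearest=1 d=5 new=(2,11) → add node 9 parent=1 cost=10
16. q=(10,5) nearest=5 d=5 new=(10,5) → add node 10 parent=5 cost=18
17. q=(12,16) nearest=3 d=1 new=(12,16) → add node 11 parent=3 cost=16; rewire 6→11 (23<25); rewire 8→11 (20<22)
18. q=(5,3) nearest=1 d=3 new=(5,3) → blocked by [5,7]×[0,5], reject
19. q=(2,4) nearest=1 d=2 new=(2,4) → add node 12 parent=1 cost=7
20. q=(5,20) nearest=6 d=1 new=(5,20) → add node 13 parent=6 cost=24
21. q=(4,2) nearest=12 d=2 new=(4,2) → add node 14 parent=12 cost=9
22. q=(6,15) nearest=2 d=4 new=(6,15) → blocked by [3,6]×[11,16], reject
23. q=(0,22) nearest=6 d=5 new=(0,22) → add node 15 parent=6 cost=28
24. q=(8,1) nearest=10 d=4 new=(8,1) → add node 16 parent=10 cost=22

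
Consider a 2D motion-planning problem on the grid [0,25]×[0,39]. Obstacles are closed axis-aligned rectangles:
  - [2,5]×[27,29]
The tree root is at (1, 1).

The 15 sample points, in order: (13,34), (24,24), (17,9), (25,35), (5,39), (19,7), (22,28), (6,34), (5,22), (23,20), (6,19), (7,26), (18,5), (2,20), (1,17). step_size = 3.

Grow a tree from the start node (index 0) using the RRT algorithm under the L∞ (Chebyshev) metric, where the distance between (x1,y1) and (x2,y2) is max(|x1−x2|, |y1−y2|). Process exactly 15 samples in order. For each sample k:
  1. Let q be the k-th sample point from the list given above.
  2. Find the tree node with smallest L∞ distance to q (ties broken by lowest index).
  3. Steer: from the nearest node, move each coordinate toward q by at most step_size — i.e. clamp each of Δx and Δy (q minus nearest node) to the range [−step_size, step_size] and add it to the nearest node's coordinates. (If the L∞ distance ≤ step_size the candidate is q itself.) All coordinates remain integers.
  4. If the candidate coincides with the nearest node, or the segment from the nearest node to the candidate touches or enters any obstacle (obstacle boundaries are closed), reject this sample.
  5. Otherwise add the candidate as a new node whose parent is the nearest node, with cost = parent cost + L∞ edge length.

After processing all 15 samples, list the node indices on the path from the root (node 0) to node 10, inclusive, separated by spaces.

Path: 0 1 2 3 4 10

1. q=(13,34) nearest=0 d=33 new=(4,4) → add node 1 parent=0 cost=3
2. q=(24,24) nearest=1 d=20 new=(7,7) → add node 2 parent=1 cost=6
3. q=(17,9) nearest=2 d=10 new=(10,9) → add node 3 parent=2 cost=9
4. q=(25,35) nearest=3 d=26 new=(13,12) → add node 4 parent=3 cost=12
5. q=(5,39) nearest=4 d=27 new=(10,15) → add node 5 parent=4 cost=15
6. q=(19,7) nearest=4 d=6 new=(16,9) → add node 6 parent=4 cost=15
7. q=(22,28) nearest=5 d=13 new=(13,18) → add node 7 parent=5 cost=18
8. q=(6,34) nearest=7 d=16 new=(10,21) → add node 8 parent=7 cost=21
9. q=(5,22) nearest=8 d=5 new=(7,22) → add node 9 parent=8 cost=24
10. q=(23,20) nearest=4 d=10 new=(16,15) → add node 10 parent=4 cost=15
11. q=(6,19) nearest=9 d=3 new=(6,19) → add node 11 parent=9 cost=27
12. q=(7,26) nearest=9 d=4 new=(7,25) → add node 12 parent=9 cost=27
13. q=(18,5) nearest=6 d=4 new=(18,6) → add node 13 parent=6 cost=18
14. q=(2,20) nearest=11 d=4 new=(3,20) → add node 14 parent=11 cost=30
15. q=(1,17) nearest=14 d=3 new=(1,17) → add node 15 parent=14 cost=33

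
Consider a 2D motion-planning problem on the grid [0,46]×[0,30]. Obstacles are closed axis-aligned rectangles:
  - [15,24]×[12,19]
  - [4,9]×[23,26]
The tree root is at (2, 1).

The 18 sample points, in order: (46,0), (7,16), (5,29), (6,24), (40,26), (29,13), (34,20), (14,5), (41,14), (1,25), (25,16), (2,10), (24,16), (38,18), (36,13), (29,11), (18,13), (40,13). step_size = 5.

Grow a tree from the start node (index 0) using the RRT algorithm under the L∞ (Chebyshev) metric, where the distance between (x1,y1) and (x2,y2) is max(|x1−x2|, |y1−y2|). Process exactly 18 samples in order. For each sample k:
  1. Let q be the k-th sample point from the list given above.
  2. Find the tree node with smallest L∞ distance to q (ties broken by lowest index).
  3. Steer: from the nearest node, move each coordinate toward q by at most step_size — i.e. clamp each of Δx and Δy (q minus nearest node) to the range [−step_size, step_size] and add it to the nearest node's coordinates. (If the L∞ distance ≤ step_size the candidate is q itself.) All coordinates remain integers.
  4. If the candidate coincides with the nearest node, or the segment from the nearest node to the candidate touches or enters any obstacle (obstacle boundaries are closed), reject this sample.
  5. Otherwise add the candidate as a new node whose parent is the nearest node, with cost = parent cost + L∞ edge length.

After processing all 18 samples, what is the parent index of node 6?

Parent of node 6: 5

1. q=(46,0) nearest=0 d=44 new=(7,0) → add node 1 parent=0 cost=5
2. q=(7,16) nearest=0 d=15 new=(7,6) → add node 2 parent=0 cost=5
3. q=(5,29) nearest=2 d=23 new=(5,11) → add node 3 parent=2 cost=10
4. q=(6,24) nearest=3 d=13 new=(6,16) → add node 4 parent=3 cost=15
5. q=(40,26) nearest=1 d=33 new=(12,5) → add node 5 parent=1 cost=10
6. q=(29,13) nearest=5 d=17 new=(17,10) → add node 6 parent=5 cost=15
7. q=(34,20) nearest=6 d=17 new=(22,15) → blocked by [15,24]×[12,19], reject
8. q=(14,5) nearest=5 d=2 new=(14,5) → add node 7 parent=5 cost=12
9. q=(41,14) nearest=6 d=24 new=(22,14) → blocked by [15,24]×[12,19], reject
10. q=(1,25) nearest=4 d=9 new=(1,21) → add node 8 parent=4 cost=20
11. q=(25,16) nearest=6 d=8 new=(22,15) → blocked by [15,24]×[12,19], reject
12. q=(2,10) nearest=3 d=3 new=(2,10) → add node 9 parent=3 cost=13
13. q=(24,16) nearest=6 d=7 new=(22,15) → blocked by [15,24]×[12,19], reject
14. q=(38,18) nearest=6 d=21 new=(22,15) → blocked by [15,24]×[12,19], reject
15. q=(36,13) nearest=6 d=19 new=(22,13) → blocked by [15,24]×[12,19], reject
16. q=(29,11) nearest=6 d=12 new=(22,11) → add node 10 parent=6 cost=20
17. q=(18,13) nearest=6 d=3 new=(18,13) → blocked by [15,24]×[12,19], reject
18. q=(40,13) nearest=10 d=18 new=(27,13) → add node 11 parent=10 cost=25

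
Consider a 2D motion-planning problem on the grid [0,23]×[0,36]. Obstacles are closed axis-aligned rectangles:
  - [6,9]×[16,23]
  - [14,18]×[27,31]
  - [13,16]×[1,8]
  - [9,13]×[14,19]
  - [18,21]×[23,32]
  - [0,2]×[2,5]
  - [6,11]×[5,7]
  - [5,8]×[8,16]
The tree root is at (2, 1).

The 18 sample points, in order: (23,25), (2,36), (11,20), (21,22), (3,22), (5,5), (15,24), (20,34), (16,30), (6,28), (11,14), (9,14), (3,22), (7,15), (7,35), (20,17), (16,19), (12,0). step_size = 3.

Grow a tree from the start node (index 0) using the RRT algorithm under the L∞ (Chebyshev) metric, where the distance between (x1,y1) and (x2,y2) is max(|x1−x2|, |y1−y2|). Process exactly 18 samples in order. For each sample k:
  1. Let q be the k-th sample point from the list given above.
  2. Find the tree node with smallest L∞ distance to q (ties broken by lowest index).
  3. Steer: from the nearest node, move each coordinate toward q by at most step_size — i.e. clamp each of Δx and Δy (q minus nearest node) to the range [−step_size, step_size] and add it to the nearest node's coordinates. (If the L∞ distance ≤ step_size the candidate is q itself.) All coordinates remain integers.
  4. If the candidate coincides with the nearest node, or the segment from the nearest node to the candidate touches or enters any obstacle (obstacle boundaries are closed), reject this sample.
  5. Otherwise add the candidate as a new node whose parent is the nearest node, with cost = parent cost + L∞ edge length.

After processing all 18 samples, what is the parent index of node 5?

Parent of node 5: 3

1. q=(23,25) nearest=0 d=24 new=(5,4) → add node 1 parent=0 cost=3
2. q=(2,36) nearest=1 d=32 new=(2,7) → add node 2 parent=1 cost=6
3. q=(11,20) nearest=2 d=13 new=(5,10) → blocked by [5,8]×[8,16], reject
4. q=(21,22) nearest=1 d=18 new=(8,7) → blocked by [6,11]×[5,7], reject
5. q=(3,22) nearest=2 d=15 new=(3,10) → add node 3 parent=2 cost=9
6. q=(5,5) nearest=1 d=1 new=(5,5) → add node 4 parent=1 cost=4
7. q=(15,24) nearest=3 d=14 new=(6,13) → blocked by [5,8]×[8,16], reject
8. q=(20,34) nearest=3 d=24 new=(6,13) → blocked by [5,8]×[8,16], reject
9. q=(16,30) nearest=3 d=20 new=(6,13) → blocked by [5,8]×[8,16], reject
10. q=(6,28) nearest=3 d=18 new=(6,13) → blocked by [5,8]×[8,16], reject
11. q=(11,14) nearest=3 d=8 new=(6,13) → blocked by [5,8]×[8,16], reject
12. q=(9,14) nearest=3 d=6 new=(6,13) → blocked by [5,8]×[8,16], reject
13. q=(3,22) nearest=3 d=12 new=(3,13) → add node 5 parent=3 cost=12
14. q=(7,15) nearest=5 d=4 new=(6,15) → blocked by [5,8]×[8,16], reject
15. q=(7,35) nearest=5 d=22 new=(6,16) → blocked by [6,9]×[16,23], reject
16. q=(20,17) nearest=1 d=15 new=(8,7) → blocked by [6,11]×[5,7], reject
17. q=(16,19) nearest=3 d=13 new=(6,13) → blocked by [5,8]×[8,16], reject
18. q=(12,0) nearest=1 d=7 new=(8,1) → add node 6 parent=1 cost=6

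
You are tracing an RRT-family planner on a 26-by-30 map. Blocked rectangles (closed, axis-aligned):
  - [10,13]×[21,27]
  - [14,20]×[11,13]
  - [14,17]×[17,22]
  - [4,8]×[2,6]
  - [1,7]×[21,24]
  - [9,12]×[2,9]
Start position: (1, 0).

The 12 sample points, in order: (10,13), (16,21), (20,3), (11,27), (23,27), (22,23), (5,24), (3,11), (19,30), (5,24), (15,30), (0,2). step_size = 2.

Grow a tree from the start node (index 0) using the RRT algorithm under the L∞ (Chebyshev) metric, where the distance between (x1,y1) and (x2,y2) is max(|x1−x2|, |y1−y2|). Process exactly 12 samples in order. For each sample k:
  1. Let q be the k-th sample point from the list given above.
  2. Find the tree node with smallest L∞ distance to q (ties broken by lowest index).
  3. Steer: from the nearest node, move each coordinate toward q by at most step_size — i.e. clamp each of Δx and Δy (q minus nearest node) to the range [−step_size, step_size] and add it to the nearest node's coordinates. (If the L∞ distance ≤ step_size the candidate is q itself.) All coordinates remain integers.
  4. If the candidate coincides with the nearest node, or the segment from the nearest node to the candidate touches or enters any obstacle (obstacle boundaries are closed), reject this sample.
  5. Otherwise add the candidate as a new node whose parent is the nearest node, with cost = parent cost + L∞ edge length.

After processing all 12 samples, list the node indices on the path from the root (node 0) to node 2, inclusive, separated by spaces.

Path: 0 1 2

1. q=(10,13) nearest=0 d=13 new=(3,2) → add node 1 parent=0 cost=2
2. q=(16,21) nearest=1 d=19 new=(5,4) → blocked by [4,8]×[2,6], reject
3. q=(20,3) nearest=1 d=17 new=(5,3) → blocked by [4,8]×[2,6], reject
4. q=(11,27) nearest=1 d=25 new=(5,4) → blocked by [4,8]×[2,6], reject
5. q=(23,27) nearest=1 d=25 new=(5,4) → blocked by [4,8]×[2,6], reject
6. q=(22,23) nearest=1 d=21 new=(5,4) → blocked by [4,8]×[2,6], reject
7. q=(5,24) nearest=1 d=22 new=(5,4) → blocked by [4,8]×[2,6], reject
8. q=(3,11) nearest=1 d=9 new=(3,4) → add node 2 parent=1 cost=4
9. q=(19,30) nearest=2 d=26 new=(5,6) → blocked by [4,8]×[2,6], reject
10. q=(5,24) nearest=2 d=20 new=(5,6) → blocked by [4,8]×[2,6], reject
11. q=(15,30) nearest=2 d=26 new=(5,6) → blocked by [4,8]×[2,6], reject
12. q=(0,2) nearest=0 d=2 new=(0,2) → add node 3 parent=0 cost=2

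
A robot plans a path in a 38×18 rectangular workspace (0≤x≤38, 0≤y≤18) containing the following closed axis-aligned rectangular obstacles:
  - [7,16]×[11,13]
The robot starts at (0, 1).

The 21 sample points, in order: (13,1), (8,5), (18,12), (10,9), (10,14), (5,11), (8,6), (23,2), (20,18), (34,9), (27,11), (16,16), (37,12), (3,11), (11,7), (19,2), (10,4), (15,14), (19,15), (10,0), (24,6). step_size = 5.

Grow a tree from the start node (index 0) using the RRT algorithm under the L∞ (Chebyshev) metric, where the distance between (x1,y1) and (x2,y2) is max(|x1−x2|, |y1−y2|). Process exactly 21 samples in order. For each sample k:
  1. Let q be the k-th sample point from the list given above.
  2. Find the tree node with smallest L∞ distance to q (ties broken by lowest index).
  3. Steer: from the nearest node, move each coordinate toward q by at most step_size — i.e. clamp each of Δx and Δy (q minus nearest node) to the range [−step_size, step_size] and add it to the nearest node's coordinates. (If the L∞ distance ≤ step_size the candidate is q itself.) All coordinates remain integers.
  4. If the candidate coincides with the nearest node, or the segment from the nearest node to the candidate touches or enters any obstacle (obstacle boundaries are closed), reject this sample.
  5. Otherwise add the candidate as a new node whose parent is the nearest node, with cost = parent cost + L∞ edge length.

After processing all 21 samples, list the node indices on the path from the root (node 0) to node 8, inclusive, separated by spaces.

1. q=(13,1) nearest=0 d=13 new=(5,1) → add node 1 parent=0 cost=5
2. q=(8,5) nearest=1 d=4 new=(8,5) → add node 2 parent=1 cost=9
3. q=(18,12) nearest=2 d=10 new=(13,10) → add node 3 parent=2 cost=14
4. q=(10,9) nearest=3 d=3 new=(10,9) → add node 4 parent=3 cost=17
5. q=(10,14) nearest=3 d=4 new=(10,14) → blocked by [7,16]×[11,13], reject
6. q=(5,11) nearest=4 d=5 new=(5,11) → add node 5 parent=4 cost=22
7. q=(8,6) nearest=2 d=1 new=(8,6) → add node 6 parent=2 cost=10
8. q=(23,2) nearest=3 d=10 new=(18,5) → add node 7 parent=3 cost=19
9. q=(20,18) nearest=3 d=8 new=(18,15) → blocked by [7,16]×[11,13], reject
10. q=(34,9) nearest=7 d=16 new=(23,9) → add node 8 parent=7 cost=24
11. q=(27,11) nearest=8 d=4 new=(27,11) → add node 9 parent=8 cost=28
12. q=(16,16) nearest=3 d=6 new=(16,15) → blocked by [7,16]×[11,13], reject
13. q=(37,12) nearest=9 d=10 new=(32,12) → add node 10 parent=9 cost=33
14. q=(3,11) nearest=5 d=2 new=(3,11) → add node 11 parent=5 cost=24
15. q=(11,7) nearest=4 d=2 new=(11,7) → add node 12 parent=4 cost=19
16. q=(19,2) nearest=7 d=3 new=(19,2) → add node 13 parent=7 cost=22
17. q=(10,4) nearest=2 d=2 new=(10,4) → add node 14 parent=2 cost=11
18. q=(15,14) nearest=3 d=4 new=(15,14) → blocked by [7,16]×[11,13], reject
19. q=(19,15) nearest=3 d=6 new=(18,15) → blocked by [7,16]×[11,13], reject
20. q=(10,0) nearest=14 d=4 new=(10,0) → add node 15 parent=14 cost=15
21. q=(24,6) nearest=8 d=3 new=(24,6) → add node 16 parent=8 cost=27

Path: 0 1 2 3 7 8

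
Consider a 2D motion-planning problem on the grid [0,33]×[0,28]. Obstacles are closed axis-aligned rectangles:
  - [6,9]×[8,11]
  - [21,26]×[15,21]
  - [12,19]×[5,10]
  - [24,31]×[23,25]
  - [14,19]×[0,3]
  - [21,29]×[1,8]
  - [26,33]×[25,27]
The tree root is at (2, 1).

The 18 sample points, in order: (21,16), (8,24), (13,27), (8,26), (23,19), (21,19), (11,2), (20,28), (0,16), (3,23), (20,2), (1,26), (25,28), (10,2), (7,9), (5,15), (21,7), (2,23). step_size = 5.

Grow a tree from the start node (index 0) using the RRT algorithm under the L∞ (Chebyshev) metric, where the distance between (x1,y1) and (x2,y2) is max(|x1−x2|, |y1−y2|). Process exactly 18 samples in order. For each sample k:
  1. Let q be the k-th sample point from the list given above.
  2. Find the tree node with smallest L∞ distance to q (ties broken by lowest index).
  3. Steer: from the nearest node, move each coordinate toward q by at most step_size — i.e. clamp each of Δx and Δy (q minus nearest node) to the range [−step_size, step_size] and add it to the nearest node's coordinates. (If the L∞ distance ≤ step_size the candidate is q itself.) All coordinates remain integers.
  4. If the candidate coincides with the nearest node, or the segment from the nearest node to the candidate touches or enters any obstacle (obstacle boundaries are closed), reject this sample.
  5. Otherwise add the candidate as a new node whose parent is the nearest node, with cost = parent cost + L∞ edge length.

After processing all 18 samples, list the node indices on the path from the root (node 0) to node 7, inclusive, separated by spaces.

1. q=(21,16) nearest=0 d=19 new=(7,6) → add node 1 parent=0 cost=5
2. q=(8,24) nearest=1 d=18 new=(8,11) → blocked by [6,9]×[8,11], reject
3. q=(13,27) nearest=1 d=21 new=(12,11) → blocked by [6,9]×[8,11], reject
4. q=(8,26) nearest=1 d=20 new=(8,11) → blocked by [6,9]×[8,11], reject
5. q=(23,19) nearest=1 d=16 new=(12,11) → blocked by [6,9]×[8,11], reject
6. q=(21,19) nearest=1 d=14 new=(12,11) → blocked by [6,9]×[8,11], reject
7. q=(11,2) nearest=1 d=4 new=(11,2) → add node 2 parent=1 cost=9
8. q=(20,28) nearest=1 d=22 new=(12,11) → blocked by [6,9]×[8,11], reject
9. q=(0,16) nearest=1 d=10 new=(2,11) → add node 3 parent=1 cost=10
10. q=(3,23) nearest=3 d=12 new=(3,16) → add node 4 parent=3 cost=15
11. q=(20,2) nearest=2 d=9 new=(16,2) → blocked by [14,19]×[0,3], reject
12. q=(1,26) nearest=4 d=10 new=(1,21) → add node 5 parent=4 cost=20
13. q=(25,28) nearest=1 d=22 new=(12,11) → blocked by [6,9]×[8,11], reject
14. q=(10,2) nearest=2 d=1 new=(10,2) → add node 6 parent=2 cost=10
15. q=(7,9) nearest=1 d=3 new=(7,9) → blocked by [6,9]×[8,11], reject
16. q=(5,15) nearest=4 d=2 new=(5,15) → add node 7 parent=4 cost=17
17. q=(21,7) nearest=2 d=10 new=(16,7) → blocked by [12,19]×[5,10], reject
18. q=(2,23) nearest=5 d=2 new=(2,23) → add node 8 parent=5 cost=22

Path: 0 1 3 4 7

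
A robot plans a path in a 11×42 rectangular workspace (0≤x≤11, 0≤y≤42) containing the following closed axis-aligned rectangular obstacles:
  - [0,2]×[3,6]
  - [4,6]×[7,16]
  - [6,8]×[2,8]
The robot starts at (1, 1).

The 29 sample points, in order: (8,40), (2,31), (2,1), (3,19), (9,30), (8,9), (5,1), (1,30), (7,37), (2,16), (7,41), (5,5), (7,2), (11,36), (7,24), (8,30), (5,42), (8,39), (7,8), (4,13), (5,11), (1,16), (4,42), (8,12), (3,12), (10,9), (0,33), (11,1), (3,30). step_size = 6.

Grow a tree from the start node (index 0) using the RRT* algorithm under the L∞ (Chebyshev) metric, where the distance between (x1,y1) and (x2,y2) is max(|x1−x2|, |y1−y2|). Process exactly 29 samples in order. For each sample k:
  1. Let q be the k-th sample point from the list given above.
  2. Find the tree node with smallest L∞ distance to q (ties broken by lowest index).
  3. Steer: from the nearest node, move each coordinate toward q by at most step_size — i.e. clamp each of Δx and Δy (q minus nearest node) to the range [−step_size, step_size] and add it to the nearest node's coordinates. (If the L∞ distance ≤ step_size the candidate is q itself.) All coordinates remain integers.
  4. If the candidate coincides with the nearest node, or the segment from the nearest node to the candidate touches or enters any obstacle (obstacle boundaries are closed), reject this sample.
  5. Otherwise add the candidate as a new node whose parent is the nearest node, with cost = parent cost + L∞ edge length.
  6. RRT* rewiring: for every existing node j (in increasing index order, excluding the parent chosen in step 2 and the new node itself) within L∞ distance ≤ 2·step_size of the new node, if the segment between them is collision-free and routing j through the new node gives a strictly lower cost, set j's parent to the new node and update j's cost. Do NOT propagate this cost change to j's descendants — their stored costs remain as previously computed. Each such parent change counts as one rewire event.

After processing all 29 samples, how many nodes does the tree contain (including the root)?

Node count: 10

1. q=(8,40) nearest=0 d=39 new=(7,7) → blocked by [6,8]×[2,8], reject
2. q=(2,31) nearest=0 d=30 new=(2,7) → blocked by [0,2]×[3,6], reject
3. q=(2,1) nearest=0 d=1 new=(2,1) → add node 1 parent=0 cost=1
4. q=(3,19) nearest=0 d=18 new=(3,7) → blocked by [0,2]×[3,6], reject
5. q=(9,30) nearest=0 d=29 new=(7,7) → blocked by [6,8]×[2,8], reject
6. q=(8,9) nearest=0 d=8 new=(7,7) → blocked by [6,8]×[2,8], reject
7. q=(5,1) nearest=1 d=3 new=(5,1) → add node 2 parent=1 cost=4
8. q=(1,30) nearest=0 d=29 new=(1,7) → blocked by [0,2]×[3,6], reject
9. q=(7,37) nearest=0 d=36 new=(7,7) → blocked by [6,8]×[2,8], reject
10. q=(2,16) nearest=0 d=15 new=(2,7) → blocked by [0,2]×[3,6], reject
11. q=(7,41) nearest=0 d=40 new=(7,7) → blocked by [6,8]×[2,8], reject
12. q=(5,5) nearest=0 d=4 new=(5,5) → add node 3 parent=0 cost=4
13. q=(7,2) nearest=2 d=2 new=(7,2) → blocked by [6,8]×[2,8], reject
14. q=(11,36) nearest=3 d=31 new=(11,11) → blocked by [6,8]×[2,8], reject
15. q=(7,24) nearest=3 d=19 new=(7,11) → blocked by [4,6]×[7,16], reject
16. q=(8,30) nearest=3 d=25 new=(8,11) → blocked by [4,6]×[7,16], reject
17. q=(5,42) nearest=3 d=37 new=(5,11) → blocked by [4,6]×[7,16], reject
18. q=(8,39) nearest=3 d=34 new=(8,11) → blocked by [4,6]×[7,16], reject
19. q=(7,8) nearest=3 d=3 new=(7,8) → blocked by [6,8]×[2,8], reject
20. q=(4,13) nearest=3 d=8 new=(4,11) → blocked by [4,6]×[7,16], reject
21. q=(5,11) nearest=3 d=6 new=(5,11) → blocked by [4,6]×[7,16], reject
22. q=(1,16) nearest=3 d=11 new=(1,11) → add node 4 parent=3 cost=10
23. q=(4,42) nearest=4 d=31 new=(4,17) → add node 5 parent=4 cost=16
24. q=(8,12) nearest=5 d=5 new=(8,12) → blocked by [4,6]×[7,16], reject
25. q=(3,12) nearest=4 d=2 new=(3,12) → add node 6 parent=4 cost=12
26. q=(10,9) nearest=3 d=5 new=(10,9) → blocked by [6,8]×[2,8], reject
27. q=(0,33) nearest=5 d=16 new=(0,23) → add node 7 parent=5 cost=22
28. q=(11,1) nearest=2 d=6 new=(11,1) → add node 8 parent=2 cost=10
29. q=(3,30) nearest=7 d=7 new=(3,29) → add node 9 parent=7 cost=28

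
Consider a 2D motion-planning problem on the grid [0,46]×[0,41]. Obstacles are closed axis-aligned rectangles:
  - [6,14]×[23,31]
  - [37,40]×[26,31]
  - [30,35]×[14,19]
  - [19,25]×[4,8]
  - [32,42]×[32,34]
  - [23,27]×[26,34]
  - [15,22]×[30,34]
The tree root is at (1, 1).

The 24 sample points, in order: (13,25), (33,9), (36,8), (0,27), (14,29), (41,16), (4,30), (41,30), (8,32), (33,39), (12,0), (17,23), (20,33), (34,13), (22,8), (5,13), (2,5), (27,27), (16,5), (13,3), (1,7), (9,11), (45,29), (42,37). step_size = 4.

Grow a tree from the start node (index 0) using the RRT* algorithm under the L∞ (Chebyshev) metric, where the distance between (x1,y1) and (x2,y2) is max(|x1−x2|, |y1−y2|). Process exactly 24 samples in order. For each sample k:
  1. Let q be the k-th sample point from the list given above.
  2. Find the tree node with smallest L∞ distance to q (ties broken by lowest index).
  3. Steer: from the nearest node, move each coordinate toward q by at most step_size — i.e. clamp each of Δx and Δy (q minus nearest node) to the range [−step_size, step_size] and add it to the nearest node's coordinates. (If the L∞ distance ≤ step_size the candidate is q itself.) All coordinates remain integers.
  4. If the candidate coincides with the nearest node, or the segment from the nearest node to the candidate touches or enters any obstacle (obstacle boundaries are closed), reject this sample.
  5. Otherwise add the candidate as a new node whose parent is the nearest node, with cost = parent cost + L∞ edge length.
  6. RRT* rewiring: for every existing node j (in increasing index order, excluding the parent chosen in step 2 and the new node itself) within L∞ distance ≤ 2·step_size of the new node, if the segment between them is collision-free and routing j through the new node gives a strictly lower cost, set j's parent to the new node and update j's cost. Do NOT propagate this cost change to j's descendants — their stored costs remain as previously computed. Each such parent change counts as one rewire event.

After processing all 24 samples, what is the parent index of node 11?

Parent of node 11: 8

1. q=(13,25) nearest=0 d=24 new=(5,5) → add node 1 parent=0 cost=4
2. q=(33,9) nearest=1 d=28 new=(9,9) → add node 2 parent=1 cost=8
3. q=(36,8) nearest=2 d=27 new=(13,8) → add node 3 parent=2 cost=12
4. q=(0,27) nearest=2 d=18 new=(5,13) → add node 4 parent=2 cost=12
5. q=(14,29) nearest=4 d=16 new=(9,17) → add node 5 parent=4 cost=16
6. q=(41,16) nearest=3 d=28 new=(17,12) → add node 6 parent=3 cost=16
7. q=(4,30) nearest=5 d=13 new=(5,21) → add node 7 parent=5 cost=20
8. q=(41,30) nearest=6 d=24 new=(21,16) → add node 8 parent=6 cost=20
9. q=(8,32) nearest=7 d=11 new=(8,25) → blocked by [6,14]×[23,31], reject
10. q=(33,39) nearest=8 d=23 new=(25,20) → add node 9 parent=8 cost=24
11. q=(12,0) nearest=1 d=7 new=(9,1) → add node 10 parent=1 cost=8
12. q=(17,23) nearest=8 d=7 new=(17,20) → add node 11 parent=8 cost=24
13. q=(20,33) nearest=9 d=13 new=(21,24) → add node 12 parent=9 cost=28
14. q=(34,13) nearest=9 d=9 new=(29,16) → add node 13 parent=9 cost=28
15. q=(22,8) nearest=6 d=5 new=(21,8) → blocked by [19,25]×[4,8], reject
16. q=(5,13) nearest=4 d=0 → coincident, reject
17. q=(2,5) nearest=1 d=3 new=(2,5) → add node 14 parent=1 cost=7
18. q=(27,27) nearest=12 d=6 new=(25,27) → blocked by [23,27]×[26,34], reject
19. q=(16,5) nearest=3 d=3 new=(16,5) → add node 15 parent=3 cost=15
20. q=(13,3) nearest=15 d=3 new=(13,3) → add node 16 parent=15 cost=18
21. q=(1,7) nearest=14 d=2 new=(1,7) → add node 17 parent=14 cost=9
22. q=(9,11) nearest=2 d=2 new=(9,11) → add node 18 parent=2 cost=10
23. q=(45,29) nearest=13 d=16 new=(33,20) → blocked by [30,35]×[14,19], reject
24. q=(42,37) nearest=9 d=17 new=(29,24) → add node 19 parent=9 cost=28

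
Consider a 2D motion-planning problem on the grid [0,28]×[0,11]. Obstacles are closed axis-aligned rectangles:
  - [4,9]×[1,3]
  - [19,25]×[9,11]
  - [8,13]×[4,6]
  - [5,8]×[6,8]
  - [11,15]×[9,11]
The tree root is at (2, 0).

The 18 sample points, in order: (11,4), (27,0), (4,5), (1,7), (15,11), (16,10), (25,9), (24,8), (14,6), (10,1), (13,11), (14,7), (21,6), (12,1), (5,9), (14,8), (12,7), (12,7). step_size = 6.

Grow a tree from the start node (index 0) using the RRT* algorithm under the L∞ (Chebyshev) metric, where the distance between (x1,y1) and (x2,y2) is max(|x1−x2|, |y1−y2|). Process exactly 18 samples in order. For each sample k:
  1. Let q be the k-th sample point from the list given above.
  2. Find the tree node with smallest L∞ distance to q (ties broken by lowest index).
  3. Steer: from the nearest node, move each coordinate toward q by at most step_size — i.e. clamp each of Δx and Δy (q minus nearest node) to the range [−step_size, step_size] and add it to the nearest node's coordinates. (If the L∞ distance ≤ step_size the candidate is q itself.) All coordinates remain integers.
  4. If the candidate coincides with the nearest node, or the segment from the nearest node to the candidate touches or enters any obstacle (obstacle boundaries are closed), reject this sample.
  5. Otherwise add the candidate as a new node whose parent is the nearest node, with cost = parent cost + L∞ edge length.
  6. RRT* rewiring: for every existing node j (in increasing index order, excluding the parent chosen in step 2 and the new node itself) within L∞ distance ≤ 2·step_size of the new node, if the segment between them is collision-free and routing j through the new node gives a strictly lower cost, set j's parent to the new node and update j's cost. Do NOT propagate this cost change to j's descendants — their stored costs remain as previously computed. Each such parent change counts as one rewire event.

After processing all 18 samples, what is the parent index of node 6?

Parent of node 6: 4

1. q=(11,4) nearest=0 d=9 new=(8,4) → blocked by [4,9]×[1,3], reject
2. q=(27,0) nearest=0 d=25 new=(8,0) → add node 1 parent=0 cost=6
3. q=(4,5) nearest=0 d=5 new=(4,5) → add node 2 parent=0 cost=5
4. q=(1,7) nearest=2 d=3 new=(1,7) → add node 3 parent=2 cost=8
5. q=(15,11) nearest=1 d=11 new=(14,6) → blocked by [4,9]×[1,3], reject
6. q=(16,10) nearest=1 d=10 new=(14,6) → blocked by [4,9]×[1,3], reject
7. q=(25,9) nearest=1 d=17 new=(14,6) → blocked by [4,9]×[1,3], reject
8. q=(24,8) nearest=1 d=16 new=(14,6) → blocked by [4,9]×[1,3], reject
9. q=(14,6) nearest=1 d=6 new=(14,6) → blocked by [4,9]×[1,3], reject
10. q=(10,1) nearest=1 d=2 new=(10,1) → add node 4 parent=1 cost=8
11. q=(13,11) nearest=2 d=9 new=(10,11) → blocked by [5,8]×[6,8], reject
12. q=(14,7) nearest=4 d=6 new=(14,7) → blocked by [8,13]×[4,6], reject
13. q=(21,6) nearest=4 d=11 new=(16,6) → add node 5 parent=4 cost=14
14. q=(12,1) nearest=4 d=2 new=(12,1) → add node 6 parent=4 cost=10
15. q=(5,9) nearest=2 d=4 new=(5,9) → add node 7 parent=2 cost=9
16. q=(14,8) nearest=5 d=2 new=(14,8) → add node 8 parent=5 cost=16
17. q=(12,7) nearest=8 d=2 new=(12,7) → add node 9 parent=8 cost=18
18. q=(12,7) nearest=9 d=0 → coincident, reject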